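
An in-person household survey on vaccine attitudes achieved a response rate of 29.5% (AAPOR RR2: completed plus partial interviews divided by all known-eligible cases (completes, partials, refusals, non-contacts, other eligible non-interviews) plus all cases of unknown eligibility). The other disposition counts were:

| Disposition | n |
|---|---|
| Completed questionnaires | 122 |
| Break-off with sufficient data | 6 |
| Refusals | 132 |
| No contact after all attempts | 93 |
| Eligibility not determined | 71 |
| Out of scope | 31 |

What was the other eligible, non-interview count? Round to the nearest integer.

10

Top → 122 + 6 = 128
RR2 = 128 / D = 0.295
D = 128 / 0.295 = 433.9
Rest of base = 424
other eligible, non-interview = 433.9 − 424 ≈ 10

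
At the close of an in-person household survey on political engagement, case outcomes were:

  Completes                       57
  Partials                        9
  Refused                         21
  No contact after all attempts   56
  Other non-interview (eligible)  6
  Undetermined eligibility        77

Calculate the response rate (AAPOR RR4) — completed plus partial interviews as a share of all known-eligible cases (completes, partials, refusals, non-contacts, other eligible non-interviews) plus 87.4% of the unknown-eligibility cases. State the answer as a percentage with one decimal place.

30.5%

Numerator = 57 + 9 = 66
Eligible (known) = 57 + 9 + 21 + 56 + 6 = 149
Estimated eligible among unknowns = 0.8740 × 77 = 67.30
Base = 149 + 67.30 = 216.30
RR4 = 66 / 216.30 = 0.3051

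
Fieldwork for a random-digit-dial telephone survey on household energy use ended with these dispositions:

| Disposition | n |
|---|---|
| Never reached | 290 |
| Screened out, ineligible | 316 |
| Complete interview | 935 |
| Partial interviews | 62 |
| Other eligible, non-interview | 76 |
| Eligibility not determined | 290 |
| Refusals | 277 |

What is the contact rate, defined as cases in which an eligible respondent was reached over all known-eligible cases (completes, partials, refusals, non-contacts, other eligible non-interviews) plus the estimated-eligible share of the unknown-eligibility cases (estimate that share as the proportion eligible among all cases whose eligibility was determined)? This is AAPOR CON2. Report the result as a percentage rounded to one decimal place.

71.7%

Top: 935 + 62 + 277 + 76 = 1350
Known eligible: 935 + 62 + 277 + 290 + 76 = 1640
e = 1640 / (1640 + 316) = 1640 / 1956 = 0.8384
Estimated eligible among unknowns: 0.8384 × 290 = 243.14
Base: 1640 + 243.14 = 1883.14
CON2 = 1350 / 1883.14 = 0.7169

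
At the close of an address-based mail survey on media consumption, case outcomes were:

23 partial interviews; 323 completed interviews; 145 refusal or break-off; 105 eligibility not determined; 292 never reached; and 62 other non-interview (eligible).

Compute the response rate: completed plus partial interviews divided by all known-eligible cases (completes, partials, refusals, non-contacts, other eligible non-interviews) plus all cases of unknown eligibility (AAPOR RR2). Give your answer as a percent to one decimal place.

Numerator: 323 + 23 = 346
Denominator: 323 + 23 + 145 + 292 + 62 + 105 = 950
RR2 = 346 / 950 = 0.3642

36.4%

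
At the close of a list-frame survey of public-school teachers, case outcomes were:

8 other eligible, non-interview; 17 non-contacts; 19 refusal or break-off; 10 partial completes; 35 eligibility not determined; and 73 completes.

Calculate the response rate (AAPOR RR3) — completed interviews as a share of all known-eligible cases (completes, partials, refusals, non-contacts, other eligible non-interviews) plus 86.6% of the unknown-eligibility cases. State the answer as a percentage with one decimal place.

46.4%

Numerator → 73
Known eligible → 73 + 10 + 19 + 17 + 8 = 127
Eligible share of unknowns → 0.8660 × 35 = 30.31
Denominator → 127 + 30.31 = 157.31
RR3 = 73 / 157.31 = 0.4641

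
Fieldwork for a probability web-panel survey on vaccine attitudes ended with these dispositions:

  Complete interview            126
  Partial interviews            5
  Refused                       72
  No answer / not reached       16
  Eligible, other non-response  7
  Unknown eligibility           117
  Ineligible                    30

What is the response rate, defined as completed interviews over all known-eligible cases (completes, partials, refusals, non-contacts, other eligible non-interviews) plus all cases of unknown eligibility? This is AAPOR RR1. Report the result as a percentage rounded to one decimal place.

36.7%

Num = 126
Base = 126 + 5 + 72 + 16 + 7 + 117 = 343
RR1 = 126 / 343 = 0.3673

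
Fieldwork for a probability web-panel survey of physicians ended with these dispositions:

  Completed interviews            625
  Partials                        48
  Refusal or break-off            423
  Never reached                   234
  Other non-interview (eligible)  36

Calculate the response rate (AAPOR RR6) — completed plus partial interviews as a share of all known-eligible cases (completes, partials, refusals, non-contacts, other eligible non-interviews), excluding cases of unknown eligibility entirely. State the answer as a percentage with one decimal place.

Num → 625 + 48 = 673
Base → 625 + 48 + 423 + 234 + 36 = 1366
RR6 = 673 / 1366 = 0.4927

49.3%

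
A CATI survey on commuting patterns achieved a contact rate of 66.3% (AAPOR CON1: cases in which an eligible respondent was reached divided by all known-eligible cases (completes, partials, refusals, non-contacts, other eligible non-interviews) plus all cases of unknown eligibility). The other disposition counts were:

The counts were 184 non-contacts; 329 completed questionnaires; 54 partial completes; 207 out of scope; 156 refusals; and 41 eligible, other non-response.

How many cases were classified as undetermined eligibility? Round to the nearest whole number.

Numerator = 329 + 54 + 156 + 41 = 580
CON1 = 580 / D = 0.663
D = 580 / 0.663 = 874.8
Remaining denominator categories sum to 764
undetermined eligibility = 874.8 − 764 ≈ 111

111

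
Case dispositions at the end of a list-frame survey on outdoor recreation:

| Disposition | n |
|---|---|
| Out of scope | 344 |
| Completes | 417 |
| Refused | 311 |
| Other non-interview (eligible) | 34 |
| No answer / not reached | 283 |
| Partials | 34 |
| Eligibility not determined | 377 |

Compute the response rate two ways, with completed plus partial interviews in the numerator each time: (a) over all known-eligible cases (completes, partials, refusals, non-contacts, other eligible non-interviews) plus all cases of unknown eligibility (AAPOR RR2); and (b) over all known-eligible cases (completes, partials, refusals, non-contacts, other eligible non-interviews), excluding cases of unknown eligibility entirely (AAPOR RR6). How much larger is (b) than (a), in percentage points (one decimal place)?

Num = 417 + 34 = 451
Denom = 417 + 34 + 311 + 283 + 34 + 377 = 1456
RR2 = 451 / 1456 = 0.3098
Denom = 417 + 34 + 311 + 283 + 34 = 1079
RR6 = 451 / 1079 = 0.4180
Difference = 41.80 − 30.98 = 10.82 percentage points

10.8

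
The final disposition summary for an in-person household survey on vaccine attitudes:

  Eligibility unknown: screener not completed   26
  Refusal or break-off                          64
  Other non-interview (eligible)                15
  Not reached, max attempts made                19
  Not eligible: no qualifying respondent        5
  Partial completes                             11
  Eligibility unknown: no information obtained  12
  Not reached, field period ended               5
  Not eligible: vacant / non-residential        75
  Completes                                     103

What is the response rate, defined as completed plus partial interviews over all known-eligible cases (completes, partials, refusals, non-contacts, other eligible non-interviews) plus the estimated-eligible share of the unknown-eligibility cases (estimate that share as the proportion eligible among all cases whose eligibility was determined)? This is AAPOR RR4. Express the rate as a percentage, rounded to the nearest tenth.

46.6%

Never reached = 5 + 19 = 24
Unknown eligibility = 26 + 12 = 38
Ineligible = 5 + 75 = 80
Num: 103 + 11 = 114
Known eligible: 103 + 11 + 64 + 24 + 15 = 217
e = 217 / (217 + 80) = 217 / 297 = 0.7306
Eligible share of unknowns: 0.7306 × 38 = 27.76
Base: 217 + 27.76 = 244.76
RR4 = 114 / 244.76 = 0.4658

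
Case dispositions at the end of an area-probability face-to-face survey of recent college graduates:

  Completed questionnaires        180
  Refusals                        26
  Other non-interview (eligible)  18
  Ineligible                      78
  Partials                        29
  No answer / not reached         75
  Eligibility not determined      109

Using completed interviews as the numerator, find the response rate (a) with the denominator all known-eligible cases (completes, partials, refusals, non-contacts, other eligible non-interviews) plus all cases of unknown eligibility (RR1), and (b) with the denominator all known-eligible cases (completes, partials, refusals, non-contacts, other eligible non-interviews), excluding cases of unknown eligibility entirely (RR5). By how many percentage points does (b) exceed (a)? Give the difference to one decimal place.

13.7

Num → 180
Base → 180 + 29 + 26 + 75 + 18 + 109 = 437
RR1 = 180 / 437 = 0.4119
Base → 180 + 29 + 26 + 75 + 18 = 328
RR5 = 180 / 328 = 0.5488
Difference = 54.88 − 41.19 = 13.69 percentage points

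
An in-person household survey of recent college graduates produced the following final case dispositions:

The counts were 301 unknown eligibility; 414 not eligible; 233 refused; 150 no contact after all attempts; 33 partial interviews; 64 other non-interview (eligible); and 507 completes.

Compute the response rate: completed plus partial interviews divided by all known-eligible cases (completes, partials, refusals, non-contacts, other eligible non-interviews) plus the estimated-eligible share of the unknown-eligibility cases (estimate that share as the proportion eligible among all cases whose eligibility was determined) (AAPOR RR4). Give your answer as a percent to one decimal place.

45.0%

Num → 507 + 33 = 540
Eligible (known) → 507 + 33 + 233 + 150 + 64 = 987
e = 987 / (987 + 414) = 987 / 1401 = 0.7045
Estimated eligible among unknowns → 0.7045 × 301 = 212.05
Denominator → 987 + 212.05 = 1199.05
RR4 = 540 / 1199.05 = 0.4504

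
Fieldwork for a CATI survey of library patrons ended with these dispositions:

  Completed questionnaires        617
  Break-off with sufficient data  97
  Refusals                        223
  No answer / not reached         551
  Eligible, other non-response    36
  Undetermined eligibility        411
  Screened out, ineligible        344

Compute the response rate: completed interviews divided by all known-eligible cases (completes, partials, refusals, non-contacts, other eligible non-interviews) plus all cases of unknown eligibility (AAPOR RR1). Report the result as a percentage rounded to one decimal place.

31.9%

Num: 617
Denominator: 617 + 97 + 223 + 551 + 36 + 411 = 1935
RR1 = 617 / 1935 = 0.3189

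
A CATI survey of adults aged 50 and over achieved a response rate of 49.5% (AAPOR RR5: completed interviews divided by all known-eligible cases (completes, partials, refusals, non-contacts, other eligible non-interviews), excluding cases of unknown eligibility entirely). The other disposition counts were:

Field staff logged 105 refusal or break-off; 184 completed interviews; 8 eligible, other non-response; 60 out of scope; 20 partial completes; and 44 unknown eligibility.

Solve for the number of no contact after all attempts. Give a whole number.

RR5 = 184 / D = 0.495
D = 184 / 0.495 = 371.7
Remaining denominator categories sum to 317
no contact after all attempts = 371.7 − 317 ≈ 55

55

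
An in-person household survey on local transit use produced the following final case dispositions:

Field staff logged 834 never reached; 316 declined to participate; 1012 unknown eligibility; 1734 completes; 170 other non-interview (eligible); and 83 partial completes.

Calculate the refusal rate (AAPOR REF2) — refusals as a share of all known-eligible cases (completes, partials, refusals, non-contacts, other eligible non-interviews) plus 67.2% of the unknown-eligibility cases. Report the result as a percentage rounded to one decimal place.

Numerator = 316
Determined eligible = 1734 + 83 + 316 + 834 + 170 = 3137
Estimated eligible among unknowns = 0.6720 × 1012 = 680.06
Denominator = 3137 + 680.06 = 3817.06
REF2 = 316 / 3817.06 = 0.0828

8.3%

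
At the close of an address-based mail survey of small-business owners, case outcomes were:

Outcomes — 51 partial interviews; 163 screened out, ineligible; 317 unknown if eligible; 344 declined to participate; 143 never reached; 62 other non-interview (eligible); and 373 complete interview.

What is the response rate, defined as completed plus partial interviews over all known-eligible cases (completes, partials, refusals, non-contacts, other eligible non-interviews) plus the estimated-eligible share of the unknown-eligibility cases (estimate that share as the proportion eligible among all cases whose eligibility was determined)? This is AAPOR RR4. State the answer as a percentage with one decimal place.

Num: 373 + 51 = 424
Known eligible: 373 + 51 + 344 + 143 + 62 = 973
e = 973 / (973 + 163) = 973 / 1136 = 0.8565
e × U: 0.8565 × 317 = 271.51
Denom: 973 + 271.51 = 1244.51
RR4 = 424 / 1244.51 = 0.3407

34.1%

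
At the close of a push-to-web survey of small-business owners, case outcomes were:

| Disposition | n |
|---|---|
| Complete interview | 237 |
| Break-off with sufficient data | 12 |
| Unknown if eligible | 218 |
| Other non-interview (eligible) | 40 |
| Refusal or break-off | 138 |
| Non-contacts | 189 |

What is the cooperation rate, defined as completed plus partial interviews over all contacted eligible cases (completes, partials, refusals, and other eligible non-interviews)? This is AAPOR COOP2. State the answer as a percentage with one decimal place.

Numerator: 237 + 12 = 249
Denom: 237 + 12 + 138 + 40 = 427
COOP2 = 249 / 427 = 0.5831

58.3%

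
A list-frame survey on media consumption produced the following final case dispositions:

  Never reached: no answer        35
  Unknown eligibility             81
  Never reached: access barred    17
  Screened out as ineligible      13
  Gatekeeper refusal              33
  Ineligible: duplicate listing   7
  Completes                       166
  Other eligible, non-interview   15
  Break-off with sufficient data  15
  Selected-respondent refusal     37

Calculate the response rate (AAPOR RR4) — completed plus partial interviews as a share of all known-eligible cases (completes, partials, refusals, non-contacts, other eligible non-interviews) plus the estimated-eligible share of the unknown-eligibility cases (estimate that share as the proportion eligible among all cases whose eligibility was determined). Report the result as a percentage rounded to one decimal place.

Refusals = 33 + 37 = 70
No answer / not reached = 35 + 17 = 52
Not eligible = 13 + 7 = 20
Num → 166 + 15 = 181
Determined eligible → 166 + 15 + 70 + 52 + 15 = 318
e = 318 / (318 + 20) = 318 / 338 = 0.9408
Estimated eligible among unknowns → 0.9408 × 81 = 76.20
Denominator → 318 + 76.20 = 394.20
RR4 = 181 / 394.20 = 0.4592

45.9%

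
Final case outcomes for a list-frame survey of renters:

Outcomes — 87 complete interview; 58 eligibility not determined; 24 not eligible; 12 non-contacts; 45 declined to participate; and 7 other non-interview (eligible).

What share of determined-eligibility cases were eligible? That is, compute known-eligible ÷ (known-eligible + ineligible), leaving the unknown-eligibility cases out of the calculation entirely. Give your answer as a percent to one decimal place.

86.3%

Known eligible: 87 + 45 + 12 + 7 = 151
e = 151 / (151 + 24) = 151 / 175 = 0.8629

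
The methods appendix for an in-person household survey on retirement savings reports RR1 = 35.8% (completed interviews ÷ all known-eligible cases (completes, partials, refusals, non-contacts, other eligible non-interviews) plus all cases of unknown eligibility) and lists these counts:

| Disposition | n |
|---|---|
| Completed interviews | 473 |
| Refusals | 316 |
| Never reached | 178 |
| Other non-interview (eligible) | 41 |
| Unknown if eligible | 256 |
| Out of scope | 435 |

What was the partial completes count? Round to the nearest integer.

57

RR1 = 473 / D = 0.358
D = 473 / 0.358 = 1321.2
Other denominator terms total 1264
partial completes = 1321.2 − 1264 ≈ 57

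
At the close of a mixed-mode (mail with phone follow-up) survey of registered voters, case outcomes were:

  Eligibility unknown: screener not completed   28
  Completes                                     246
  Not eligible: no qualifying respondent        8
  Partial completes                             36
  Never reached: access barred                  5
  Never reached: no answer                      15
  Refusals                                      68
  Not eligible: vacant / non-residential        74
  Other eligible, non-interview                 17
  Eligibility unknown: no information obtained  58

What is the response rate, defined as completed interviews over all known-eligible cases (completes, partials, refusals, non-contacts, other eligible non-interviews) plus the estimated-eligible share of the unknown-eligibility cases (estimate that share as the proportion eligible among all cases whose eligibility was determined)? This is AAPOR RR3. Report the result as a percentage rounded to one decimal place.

Never reached = 15 + 5 = 20
Eligibility not determined = 28 + 58 = 86
Screened out, ineligible = 8 + 74 = 82
Numerator: 246
Known eligible: 246 + 36 + 68 + 20 + 17 = 387
e = 387 / (387 + 82) = 387 / 469 = 0.8252
e × U: 0.8252 × 86 = 70.97
Denominator: 387 + 70.97 = 457.97
RR3 = 246 / 457.97 = 0.5372

53.7%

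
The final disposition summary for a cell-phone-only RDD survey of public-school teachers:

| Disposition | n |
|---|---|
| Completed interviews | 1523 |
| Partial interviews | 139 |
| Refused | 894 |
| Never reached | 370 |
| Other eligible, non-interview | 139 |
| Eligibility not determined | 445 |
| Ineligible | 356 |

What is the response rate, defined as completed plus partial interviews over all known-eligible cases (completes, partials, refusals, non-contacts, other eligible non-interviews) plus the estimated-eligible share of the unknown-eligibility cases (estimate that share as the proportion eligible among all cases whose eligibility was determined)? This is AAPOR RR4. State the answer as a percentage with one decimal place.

48.0%

Num: 1523 + 139 = 1662
Eligible (known): 1523 + 139 + 894 + 370 + 139 = 3065
e = 3065 / (3065 + 356) = 3065 / 3421 = 0.8959
Estimated eligible among unknowns: 0.8959 × 445 = 398.68
Denom: 3065 + 398.68 = 3463.68
RR4 = 1662 / 3463.68 = 0.4798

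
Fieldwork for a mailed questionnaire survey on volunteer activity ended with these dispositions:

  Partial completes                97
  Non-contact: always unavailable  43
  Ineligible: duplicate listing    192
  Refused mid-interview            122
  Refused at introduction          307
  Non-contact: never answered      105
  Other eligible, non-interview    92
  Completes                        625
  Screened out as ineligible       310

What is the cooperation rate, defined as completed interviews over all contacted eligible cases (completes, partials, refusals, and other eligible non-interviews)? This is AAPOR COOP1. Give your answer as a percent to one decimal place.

50.3%

Declined to participate = 307 + 122 = 429
Never reached = 105 + 43 = 148
Not eligible = 310 + 192 = 502
Numerator → 625
Denom → 625 + 97 + 429 + 92 = 1243
COOP1 = 625 / 1243 = 0.5028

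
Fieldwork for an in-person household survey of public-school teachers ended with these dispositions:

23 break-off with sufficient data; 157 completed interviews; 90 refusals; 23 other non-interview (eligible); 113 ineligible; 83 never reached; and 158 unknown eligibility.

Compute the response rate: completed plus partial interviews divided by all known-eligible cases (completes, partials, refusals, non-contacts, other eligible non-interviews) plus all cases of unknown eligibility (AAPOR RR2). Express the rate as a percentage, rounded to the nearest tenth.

33.7%

Num → 157 + 23 = 180
Denominator → 157 + 23 + 90 + 83 + 23 + 158 = 534
RR2 = 180 / 534 = 0.3371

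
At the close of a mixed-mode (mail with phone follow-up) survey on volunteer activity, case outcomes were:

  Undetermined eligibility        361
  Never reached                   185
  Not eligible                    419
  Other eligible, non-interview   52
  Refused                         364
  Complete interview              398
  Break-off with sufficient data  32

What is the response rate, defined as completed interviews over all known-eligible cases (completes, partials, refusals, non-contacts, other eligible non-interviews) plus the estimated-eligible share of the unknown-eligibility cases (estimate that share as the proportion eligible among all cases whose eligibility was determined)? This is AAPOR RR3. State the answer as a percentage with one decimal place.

30.9%

Numerator: 398
Known eligible: 398 + 32 + 364 + 185 + 52 = 1031
e = 1031 / (1031 + 419) = 1031 / 1450 = 0.7110
Estimated eligible among unknowns: 0.7110 × 361 = 256.67
Denom: 1031 + 256.67 = 1287.67
RR3 = 398 / 1287.67 = 0.3091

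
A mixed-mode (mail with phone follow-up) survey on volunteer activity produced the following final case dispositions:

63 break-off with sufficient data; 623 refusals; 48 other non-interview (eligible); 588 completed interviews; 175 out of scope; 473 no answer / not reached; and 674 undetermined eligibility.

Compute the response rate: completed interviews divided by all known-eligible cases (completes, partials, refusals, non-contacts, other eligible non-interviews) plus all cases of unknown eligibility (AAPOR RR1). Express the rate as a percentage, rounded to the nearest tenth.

23.8%

Num → 588
Base → 588 + 63 + 623 + 473 + 48 + 674 = 2469
RR1 = 588 / 2469 = 0.2382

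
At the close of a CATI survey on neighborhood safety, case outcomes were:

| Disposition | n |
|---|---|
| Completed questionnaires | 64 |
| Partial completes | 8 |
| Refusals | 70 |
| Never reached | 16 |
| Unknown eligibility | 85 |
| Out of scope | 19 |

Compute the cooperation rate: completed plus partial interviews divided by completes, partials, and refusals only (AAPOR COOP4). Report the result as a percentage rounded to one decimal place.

Num: 64 + 8 = 72
Denom: 64 + 8 + 70 = 142
COOP4 = 72 / 142 = 0.5070

50.7%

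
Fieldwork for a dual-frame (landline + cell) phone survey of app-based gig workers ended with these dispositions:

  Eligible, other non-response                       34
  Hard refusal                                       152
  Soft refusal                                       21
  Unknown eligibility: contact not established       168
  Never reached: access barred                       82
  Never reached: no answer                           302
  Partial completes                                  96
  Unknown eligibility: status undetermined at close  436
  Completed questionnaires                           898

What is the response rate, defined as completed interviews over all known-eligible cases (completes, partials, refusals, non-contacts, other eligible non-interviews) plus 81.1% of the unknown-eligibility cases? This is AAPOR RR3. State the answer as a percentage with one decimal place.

43.3%

Declined to participate = 152 + 21 = 173
Never reached = 302 + 82 = 384
Eligibility not determined = 168 + 436 = 604
Top = 898
Eligible (known) = 898 + 96 + 173 + 384 + 34 = 1585
Eligible share of unknowns = 0.8110 × 604 = 489.84
Base = 1585 + 489.84 = 2074.84
RR3 = 898 / 2074.84 = 0.4328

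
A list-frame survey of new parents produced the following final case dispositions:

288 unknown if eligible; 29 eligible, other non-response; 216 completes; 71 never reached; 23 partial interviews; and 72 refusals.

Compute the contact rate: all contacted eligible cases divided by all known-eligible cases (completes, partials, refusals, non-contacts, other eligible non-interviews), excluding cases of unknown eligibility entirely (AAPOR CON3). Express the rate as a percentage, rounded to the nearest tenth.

82.7%

Numerator: 216 + 23 + 72 + 29 = 340
Denominator: 216 + 23 + 72 + 71 + 29 = 411
CON3 = 340 / 411 = 0.8273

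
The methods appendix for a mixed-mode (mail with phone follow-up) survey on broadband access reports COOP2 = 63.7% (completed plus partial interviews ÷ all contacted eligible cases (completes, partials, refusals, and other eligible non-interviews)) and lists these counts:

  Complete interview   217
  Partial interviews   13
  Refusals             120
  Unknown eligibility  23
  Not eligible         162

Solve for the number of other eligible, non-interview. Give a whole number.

11

Num: 217 + 13 = 230
COOP2 = 230 / D = 0.637
D = 230 / 0.637 = 361.1
Other denominator terms total 350
other eligible, non-interview = 361.1 − 350 ≈ 11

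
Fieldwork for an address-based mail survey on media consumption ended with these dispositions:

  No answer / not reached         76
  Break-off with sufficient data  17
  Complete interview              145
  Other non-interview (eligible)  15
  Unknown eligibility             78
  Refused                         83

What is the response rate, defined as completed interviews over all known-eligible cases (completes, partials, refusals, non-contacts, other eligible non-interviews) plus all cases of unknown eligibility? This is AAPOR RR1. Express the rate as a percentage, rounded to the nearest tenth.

Top: 145
Base: 145 + 17 + 83 + 76 + 15 + 78 = 414
RR1 = 145 / 414 = 0.3502

35.0%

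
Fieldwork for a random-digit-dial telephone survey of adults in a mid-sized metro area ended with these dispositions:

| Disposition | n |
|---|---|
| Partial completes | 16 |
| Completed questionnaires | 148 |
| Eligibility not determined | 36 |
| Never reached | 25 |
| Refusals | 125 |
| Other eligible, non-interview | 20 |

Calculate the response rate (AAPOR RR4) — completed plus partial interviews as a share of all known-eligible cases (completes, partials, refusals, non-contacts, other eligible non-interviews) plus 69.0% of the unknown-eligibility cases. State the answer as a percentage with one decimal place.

45.7%

Numerator → 148 + 16 = 164
Known eligible → 148 + 16 + 125 + 25 + 20 = 334
e × U → 0.6900 × 36 = 24.84
Denominator → 334 + 24.84 = 358.84
RR4 = 164 / 358.84 = 0.4570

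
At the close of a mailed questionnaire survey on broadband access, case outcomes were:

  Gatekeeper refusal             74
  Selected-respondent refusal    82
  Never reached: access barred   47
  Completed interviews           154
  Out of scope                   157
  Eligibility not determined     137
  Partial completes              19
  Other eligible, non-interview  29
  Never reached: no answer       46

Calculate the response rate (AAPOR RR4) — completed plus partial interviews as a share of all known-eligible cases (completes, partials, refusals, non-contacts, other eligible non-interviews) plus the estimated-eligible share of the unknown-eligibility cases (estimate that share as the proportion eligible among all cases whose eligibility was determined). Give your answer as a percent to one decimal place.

Refusals = 74 + 82 = 156
No contact after all attempts = 46 + 47 = 93
Num → 154 + 19 = 173
Known eligible → 154 + 19 + 156 + 93 + 29 = 451
e = 451 / (451 + 157) = 451 / 608 = 0.7418
Eligible share of unknowns → 0.7418 × 137 = 101.63
Denom → 451 + 101.63 = 552.63
RR4 = 173 / 552.63 = 0.3130

31.3%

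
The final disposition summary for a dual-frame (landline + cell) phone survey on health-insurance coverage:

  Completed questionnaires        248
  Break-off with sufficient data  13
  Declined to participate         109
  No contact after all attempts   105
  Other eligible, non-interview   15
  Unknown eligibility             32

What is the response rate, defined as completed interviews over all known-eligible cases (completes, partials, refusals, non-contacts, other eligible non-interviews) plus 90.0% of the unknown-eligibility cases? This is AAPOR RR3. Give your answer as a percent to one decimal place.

Num → 248
Known eligible → 248 + 13 + 109 + 105 + 15 = 490
Estimated eligible among unknowns → 0.9000 × 32 = 28.80
Denominator → 490 + 28.80 = 518.80
RR3 = 248 / 518.80 = 0.4780

47.8%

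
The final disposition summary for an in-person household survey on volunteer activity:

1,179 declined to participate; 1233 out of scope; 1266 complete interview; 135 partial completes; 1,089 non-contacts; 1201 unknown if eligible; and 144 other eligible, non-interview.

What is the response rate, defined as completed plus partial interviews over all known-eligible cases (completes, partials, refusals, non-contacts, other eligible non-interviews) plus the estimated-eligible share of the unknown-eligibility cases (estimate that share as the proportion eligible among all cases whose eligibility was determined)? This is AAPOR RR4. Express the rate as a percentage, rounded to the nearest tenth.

29.7%

Top → 1266 + 135 = 1401
Determined eligible → 1266 + 135 + 1179 + 1089 + 144 = 3813
e = 3813 / (3813 + 1233) = 3813 / 5046 = 0.7556
e × U → 0.7556 × 1201 = 907.48
Base → 3813 + 907.48 = 4720.48
RR4 = 1401 / 4720.48 = 0.2968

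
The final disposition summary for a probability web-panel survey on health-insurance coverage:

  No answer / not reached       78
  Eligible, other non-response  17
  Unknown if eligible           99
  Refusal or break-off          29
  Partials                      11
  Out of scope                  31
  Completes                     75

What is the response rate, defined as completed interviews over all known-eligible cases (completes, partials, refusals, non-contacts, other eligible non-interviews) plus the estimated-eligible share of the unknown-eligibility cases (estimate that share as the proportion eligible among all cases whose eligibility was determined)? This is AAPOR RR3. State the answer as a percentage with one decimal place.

25.3%

Top → 75
Known eligible → 75 + 11 + 29 + 78 + 17 = 210
e = 210 / (210 + 31) = 210 / 241 = 0.8714
e × U → 0.8714 × 99 = 86.27
Denominator → 210 + 86.27 = 296.27
RR3 = 75 / 296.27 = 0.2531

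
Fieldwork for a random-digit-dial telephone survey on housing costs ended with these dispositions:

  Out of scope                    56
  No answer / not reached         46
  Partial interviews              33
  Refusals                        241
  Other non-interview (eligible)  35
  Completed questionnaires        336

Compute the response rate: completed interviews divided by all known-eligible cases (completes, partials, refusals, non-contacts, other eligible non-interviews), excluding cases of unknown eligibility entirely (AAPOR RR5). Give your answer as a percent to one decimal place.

48.6%

Numerator: 336
Denom: 336 + 33 + 241 + 46 + 35 = 691
RR5 = 336 / 691 = 0.4863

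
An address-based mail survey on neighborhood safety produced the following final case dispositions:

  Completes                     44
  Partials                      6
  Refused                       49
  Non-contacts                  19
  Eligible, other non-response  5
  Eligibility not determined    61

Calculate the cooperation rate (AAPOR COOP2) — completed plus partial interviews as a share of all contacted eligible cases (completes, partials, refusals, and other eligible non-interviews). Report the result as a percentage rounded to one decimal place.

Num = 44 + 6 = 50
Denom = 44 + 6 + 49 + 5 = 104
COOP2 = 50 / 104 = 0.4808

48.1%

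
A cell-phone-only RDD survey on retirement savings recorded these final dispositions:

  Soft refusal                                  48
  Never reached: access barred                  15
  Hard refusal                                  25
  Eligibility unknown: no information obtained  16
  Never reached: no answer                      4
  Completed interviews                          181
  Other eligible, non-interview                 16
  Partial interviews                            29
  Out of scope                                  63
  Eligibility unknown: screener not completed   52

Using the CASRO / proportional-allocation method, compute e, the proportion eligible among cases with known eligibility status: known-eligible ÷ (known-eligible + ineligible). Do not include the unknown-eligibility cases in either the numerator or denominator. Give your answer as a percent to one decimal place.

Declined to participate = 25 + 48 = 73
No answer / not reached = 4 + 15 = 19
Undetermined eligibility = 52 + 16 = 68
Determined eligible: 181 + 29 + 73 + 19 + 16 = 318
e = 318 / (318 + 63) = 318 / 381 = 0.8346

83.5%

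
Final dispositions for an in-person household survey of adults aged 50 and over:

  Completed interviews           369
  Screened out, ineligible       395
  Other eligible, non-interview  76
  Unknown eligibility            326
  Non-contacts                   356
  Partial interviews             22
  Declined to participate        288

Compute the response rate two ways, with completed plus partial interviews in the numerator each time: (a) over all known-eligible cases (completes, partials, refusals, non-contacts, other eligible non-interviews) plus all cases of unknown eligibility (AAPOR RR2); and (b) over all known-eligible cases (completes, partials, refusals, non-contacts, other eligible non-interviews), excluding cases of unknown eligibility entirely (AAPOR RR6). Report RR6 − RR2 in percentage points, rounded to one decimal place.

8.0

Numerator → 369 + 22 = 391
Base → 369 + 22 + 288 + 356 + 76 + 326 = 1437
RR2 = 391 / 1437 = 0.2721
Base → 369 + 22 + 288 + 356 + 76 = 1111
RR6 = 391 / 1111 = 0.3519
Difference = 35.19 − 27.21 = 7.98 percentage points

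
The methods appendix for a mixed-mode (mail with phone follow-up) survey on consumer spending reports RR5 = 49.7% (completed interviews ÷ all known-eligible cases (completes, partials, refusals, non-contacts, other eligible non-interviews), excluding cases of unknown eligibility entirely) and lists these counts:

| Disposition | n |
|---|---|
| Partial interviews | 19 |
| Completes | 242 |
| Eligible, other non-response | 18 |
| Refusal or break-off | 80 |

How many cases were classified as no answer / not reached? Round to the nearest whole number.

128

RR5 = 242 / D = 0.497
D = 242 / 0.497 = 486.9
Other denominator terms total 359
no answer / not reached = 486.9 − 359 ≈ 128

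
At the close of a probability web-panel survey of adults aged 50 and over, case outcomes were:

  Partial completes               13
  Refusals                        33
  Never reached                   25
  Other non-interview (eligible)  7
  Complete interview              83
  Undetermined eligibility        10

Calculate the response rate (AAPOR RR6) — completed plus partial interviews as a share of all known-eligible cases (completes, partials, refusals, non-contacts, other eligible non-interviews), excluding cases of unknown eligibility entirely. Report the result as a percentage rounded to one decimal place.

59.6%

Numerator → 83 + 13 = 96
Denominator → 83 + 13 + 33 + 25 + 7 = 161
RR6 = 96 / 161 = 0.5963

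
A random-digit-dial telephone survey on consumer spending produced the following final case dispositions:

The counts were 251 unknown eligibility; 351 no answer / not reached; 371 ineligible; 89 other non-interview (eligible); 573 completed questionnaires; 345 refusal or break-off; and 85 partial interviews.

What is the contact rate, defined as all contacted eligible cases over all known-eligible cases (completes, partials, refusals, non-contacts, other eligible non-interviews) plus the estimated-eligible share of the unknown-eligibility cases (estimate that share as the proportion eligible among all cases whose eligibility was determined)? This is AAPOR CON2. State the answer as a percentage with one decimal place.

66.5%

Top → 573 + 85 + 345 + 89 = 1092
Known eligible → 573 + 85 + 345 + 351 + 89 = 1443
e = 1443 / (1443 + 371) = 1443 / 1814 = 0.7955
e × U → 0.7955 × 251 = 199.67
Denom → 1443 + 199.67 = 1642.67
CON2 = 1092 / 1642.67 = 0.6648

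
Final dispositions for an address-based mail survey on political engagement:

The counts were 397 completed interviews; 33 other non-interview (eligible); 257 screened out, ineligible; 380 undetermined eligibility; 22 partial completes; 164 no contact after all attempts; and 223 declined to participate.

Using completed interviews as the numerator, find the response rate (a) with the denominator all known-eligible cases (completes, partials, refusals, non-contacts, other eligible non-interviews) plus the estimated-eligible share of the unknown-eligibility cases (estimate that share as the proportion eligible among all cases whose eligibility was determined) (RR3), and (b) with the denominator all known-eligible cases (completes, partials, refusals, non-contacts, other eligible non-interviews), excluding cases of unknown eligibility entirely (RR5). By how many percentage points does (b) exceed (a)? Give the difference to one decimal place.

Num → 397
Eligible (known) → 397 + 22 + 223 + 164 + 33 = 839
e = 839 / (839 + 257) = 839 / 1096 = 0.7655
Eligible share of unknowns → 0.7655 × 380 = 290.89
Base → 839 + 290.89 = 1129.89
RR3 = 397 / 1129.89 = 0.3514
Base → 397 + 22 + 223 + 164 + 33 = 839
RR5 = 397 / 839 = 0.4732
Difference = 47.32 − 35.14 = 12.18 percentage points

12.2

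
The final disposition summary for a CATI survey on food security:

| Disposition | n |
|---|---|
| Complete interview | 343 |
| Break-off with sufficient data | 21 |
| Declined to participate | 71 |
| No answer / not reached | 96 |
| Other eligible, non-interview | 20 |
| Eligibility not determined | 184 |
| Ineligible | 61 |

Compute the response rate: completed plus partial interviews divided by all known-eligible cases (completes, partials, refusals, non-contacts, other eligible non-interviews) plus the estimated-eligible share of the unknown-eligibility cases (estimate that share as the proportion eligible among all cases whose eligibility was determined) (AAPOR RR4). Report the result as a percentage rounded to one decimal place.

50.8%

Numerator = 343 + 21 = 364
Eligible (known) = 343 + 21 + 71 + 96 + 20 = 551
e = 551 / (551 + 61) = 551 / 612 = 0.9003
Eligible share of unknowns = 0.9003 × 184 = 165.66
Denominator = 551 + 165.66 = 716.66
RR4 = 364 / 716.66 = 0.5079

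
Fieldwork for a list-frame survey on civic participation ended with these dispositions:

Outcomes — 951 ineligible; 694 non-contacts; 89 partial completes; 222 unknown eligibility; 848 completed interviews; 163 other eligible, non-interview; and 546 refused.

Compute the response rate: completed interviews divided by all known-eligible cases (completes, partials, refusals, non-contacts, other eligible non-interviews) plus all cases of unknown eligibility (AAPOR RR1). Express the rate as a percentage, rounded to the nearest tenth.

Top: 848
Denom: 848 + 89 + 546 + 694 + 163 + 222 = 2562
RR1 = 848 / 2562 = 0.3310

33.1%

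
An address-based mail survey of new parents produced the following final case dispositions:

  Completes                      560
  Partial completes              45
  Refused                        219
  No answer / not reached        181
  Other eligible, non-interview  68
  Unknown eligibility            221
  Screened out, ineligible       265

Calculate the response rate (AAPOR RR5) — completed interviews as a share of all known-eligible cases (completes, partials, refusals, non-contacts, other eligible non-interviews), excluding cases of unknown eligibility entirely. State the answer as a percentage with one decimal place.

Top → 560
Base → 560 + 45 + 219 + 181 + 68 = 1073
RR5 = 560 / 1073 = 0.5219

52.2%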